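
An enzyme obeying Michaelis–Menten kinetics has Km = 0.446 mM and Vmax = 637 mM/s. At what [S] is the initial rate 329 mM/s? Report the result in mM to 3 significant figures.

Rearranging v = Vmax[S]/(Km+[S]) gives [S] = Km·v/(Vmax − v).
[S] = 0.446 × 329 / (637 − 329) = 146.7/308.0 = 0.476 mM.

0.476 mM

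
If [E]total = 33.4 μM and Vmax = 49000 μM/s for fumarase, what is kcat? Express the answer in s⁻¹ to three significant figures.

kcat = Vmax/[E]total = 49000 μM/s / 33.4 μM = 1470 s⁻¹.

1470 s⁻¹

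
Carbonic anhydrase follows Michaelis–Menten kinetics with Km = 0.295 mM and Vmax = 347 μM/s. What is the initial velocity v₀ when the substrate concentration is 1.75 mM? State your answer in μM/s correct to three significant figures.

297 μM/s

[S]/(Km+[S]) = 1.75/2.045 = 0.8557, the fractional saturation.
v = 0.8557 × Vmax = 0.8557 × 347 = 297 μM/s.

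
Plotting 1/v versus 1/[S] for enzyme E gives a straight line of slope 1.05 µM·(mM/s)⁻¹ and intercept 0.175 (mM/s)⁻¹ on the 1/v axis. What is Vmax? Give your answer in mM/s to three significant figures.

The y-intercept of a Lineweaver–Burk plot equals 1/Vmax, so Vmax = 1/0.175 = 5.71 mM/s.

5.71 mM/s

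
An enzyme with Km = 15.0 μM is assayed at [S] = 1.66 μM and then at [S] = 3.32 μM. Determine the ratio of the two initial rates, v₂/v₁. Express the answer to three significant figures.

1.82

Since Vmax cancels, v₂/v₁ = [S]₂(Km+[S]₁) / [S]₁(Km+[S]₂).
= 3.32×(15.0+1.66) / (1.66×(15.0+3.32)) = 55.31/30.41 = 1.82.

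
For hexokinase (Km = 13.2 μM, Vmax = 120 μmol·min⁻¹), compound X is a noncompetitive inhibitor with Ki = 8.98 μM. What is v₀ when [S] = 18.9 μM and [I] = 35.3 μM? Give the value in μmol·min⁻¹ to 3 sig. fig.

14.3 μmol·min⁻¹

With α = 1 + [I]/Ki = 1 + 35.3/8.98 = 4.931, the noncompetitive rate law is v = (Vmax/α)·[S] / (Km + [S]).
v = (120/4.931)×18.9 / (13.2 + 18.9) = 460.0/32.10 = 14.3 μmol·min⁻¹.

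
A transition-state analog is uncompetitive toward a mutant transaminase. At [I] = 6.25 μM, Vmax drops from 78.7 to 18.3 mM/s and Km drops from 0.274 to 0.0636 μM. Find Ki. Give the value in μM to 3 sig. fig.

1.89 μM

Uncompetitive: Vmax,app = Vmax/α (and Km,app = Km/α) with α = 1 + [I]/Ki.
α = Vmax/Vmax,app = 78.7/18.3 = 4.301.
Ki = [I]/(α − 1) = 6.25/3.301 = 1.89 μM.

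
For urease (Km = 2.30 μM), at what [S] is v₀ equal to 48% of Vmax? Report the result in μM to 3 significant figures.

2.12 μM

v/Vmax = [S]/(Km+[S]) = 0.48, so [S] = Km·0.48/(1 − 0.48) = 2.30 × 0.9231.
[S] = 2.12 μM.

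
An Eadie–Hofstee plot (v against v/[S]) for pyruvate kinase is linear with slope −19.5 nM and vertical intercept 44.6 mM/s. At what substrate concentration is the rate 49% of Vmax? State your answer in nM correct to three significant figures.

18.7 nM

The Eadie–Hofstee slope gives Km = 19.5 nM (slope = −Km).
v/Vmax = [S]/(Km+[S]) = 0.49 ⇒ [S] = Km·0.49/(1−0.49) = 19.5 × 0.9608 = 18.7 nM.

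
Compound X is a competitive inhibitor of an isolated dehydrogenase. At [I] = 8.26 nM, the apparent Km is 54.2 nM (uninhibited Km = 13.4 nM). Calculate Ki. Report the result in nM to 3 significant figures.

Competitive: Km,app = α·Km with α = 1 + [I]/Ki.
α = Km,app/Km = 54.2/13.4 = 4.045.
Ki = [I]/(α − 1) = 8.26/3.045 = 2.71 nM.

2.71 nM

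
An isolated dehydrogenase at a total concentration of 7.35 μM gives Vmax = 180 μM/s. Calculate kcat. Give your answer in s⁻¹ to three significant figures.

kcat = Vmax/[E]total = 180 μM/s / 7.35 μM = 24.5 s⁻¹.

24.5 s⁻¹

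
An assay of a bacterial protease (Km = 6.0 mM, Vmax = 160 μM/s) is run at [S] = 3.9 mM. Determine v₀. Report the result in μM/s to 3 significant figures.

[S]/(Km+[S]) = 3.9/9.900 = 0.3939, the fractional saturation.
v = 0.3939 × Vmax = 0.3939 × 160 = 63.0 μM/s.

63.0 μM/s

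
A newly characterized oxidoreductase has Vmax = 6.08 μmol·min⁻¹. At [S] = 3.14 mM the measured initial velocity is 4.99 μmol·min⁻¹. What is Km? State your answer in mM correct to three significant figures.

0.686 mM

v/Vmax = 4.99/6.08 = 0.8207 = [S]/(Km+[S]).
So Km + [S] = [S]/0.8207 = 3.826 mM, giving Km = 3.826 − 3.14 = 0.686 mM.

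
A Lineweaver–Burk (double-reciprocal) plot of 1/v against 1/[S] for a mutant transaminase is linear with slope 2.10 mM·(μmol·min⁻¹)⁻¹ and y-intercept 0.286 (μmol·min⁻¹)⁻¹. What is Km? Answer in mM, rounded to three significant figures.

y-intercept = 1/Vmax ⇒ Vmax = 3.50 μmol·min⁻¹; slope = Km/Vmax ⇒ Km = slope × Vmax.
Km = 2.10 × 3.50 = 7.34 mM.

7.34 mM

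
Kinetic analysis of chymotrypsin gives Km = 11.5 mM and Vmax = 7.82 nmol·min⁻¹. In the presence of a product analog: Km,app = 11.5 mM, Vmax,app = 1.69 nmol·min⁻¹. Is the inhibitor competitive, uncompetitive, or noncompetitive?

Vmax decreases (7.82 → 1.69 nmol·min⁻¹) while Km is unchanged — pure noncompetitive inhibition.

noncompetitive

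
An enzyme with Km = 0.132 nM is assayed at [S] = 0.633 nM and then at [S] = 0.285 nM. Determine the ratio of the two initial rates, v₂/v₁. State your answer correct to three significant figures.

The fractional saturations are [S]/(Km+[S]) = 0.633/0.7650 = 0.8275 and 0.285/0.4170 = 0.6835.
v₂/v₁ is just their ratio: 0.6835/0.8275 = 0.826.

0.826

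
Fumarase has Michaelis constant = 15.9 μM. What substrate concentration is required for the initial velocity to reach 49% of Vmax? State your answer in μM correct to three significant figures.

15.3 μM

v/Vmax = [S]/(Km+[S]) = 0.49, so [S] = Km·0.49/(1 − 0.49) = 15.9 × 0.9608.
[S] = 15.3 μM.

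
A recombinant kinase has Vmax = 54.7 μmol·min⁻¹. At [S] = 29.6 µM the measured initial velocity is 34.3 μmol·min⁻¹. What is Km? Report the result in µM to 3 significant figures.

From v = Vmax[S]/(Km+[S]), Km = [S](Vmax − v)/v.
Km = 29.6 × (54.7 − 34.3) / 34.3 = 603.8/34.3 = 17.6 µM.

17.6 µM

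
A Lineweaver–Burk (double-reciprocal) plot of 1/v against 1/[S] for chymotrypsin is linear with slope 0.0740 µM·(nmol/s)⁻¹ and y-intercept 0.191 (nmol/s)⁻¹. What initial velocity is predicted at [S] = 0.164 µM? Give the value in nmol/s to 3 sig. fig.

1.56 nmol/s

The y-intercept is 1/Vmax, so Vmax = 1/0.191 = 5.24 nmol/s.
The slope is Km/Vmax, so Km = 0.0740 × 5.24 = 0.387 µM.
Then v = 5.24 × 0.164/(0.387 + 0.164) = 1.56 nmol/s.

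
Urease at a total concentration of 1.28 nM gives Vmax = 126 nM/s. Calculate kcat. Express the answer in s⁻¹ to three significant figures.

kcat = Vmax/[E]total = 126 nM/s / 1.28 nM = 98.4 s⁻¹.

98.4 s⁻¹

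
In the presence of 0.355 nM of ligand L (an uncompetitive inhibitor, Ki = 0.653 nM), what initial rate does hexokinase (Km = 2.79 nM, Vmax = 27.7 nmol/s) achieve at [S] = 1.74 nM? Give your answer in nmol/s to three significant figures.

8.80 nmol/s

α = 1 + [I]/Ki = 1 + 0.355/0.653 = 1.544.
For an uncompetitive inhibitor, both parameters are divided by α, giving Vmax/α and Km/α: Km,app = 1.81 nM, Vmax,app = 17.9 nmol/s.
v = Vmax,app·[S]/(Km,app + [S]) = 17.9 × 1.74/(1.81 + 1.74) = 8.80 nmol/s.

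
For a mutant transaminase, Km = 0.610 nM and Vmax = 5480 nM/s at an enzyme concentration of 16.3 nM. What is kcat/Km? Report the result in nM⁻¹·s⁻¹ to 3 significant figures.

551 nM⁻¹·s⁻¹

kcat = Vmax/[E]total = 5480/16.3 = 336 s⁻¹.
kcat/Km = 336/0.610 = 551 nM⁻¹·s⁻¹.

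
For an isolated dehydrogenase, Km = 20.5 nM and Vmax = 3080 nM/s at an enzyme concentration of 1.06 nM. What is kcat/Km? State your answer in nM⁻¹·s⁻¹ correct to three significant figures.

142 nM⁻¹·s⁻¹

kcat = Vmax/[E]total = 3080/1.06 = 2910 s⁻¹.
kcat/Km = 2910/20.5 = 142 nM⁻¹·s⁻¹.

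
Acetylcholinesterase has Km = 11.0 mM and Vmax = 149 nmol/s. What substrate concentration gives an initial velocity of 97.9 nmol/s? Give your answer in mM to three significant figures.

21.1 mM

Rearranging v = Vmax[S]/(Km+[S]) gives [S] = Km·v/(Vmax − v).
[S] = 11.0 × 97.9 / (149 − 97.9) = 1077/51.10 = 21.1 mM.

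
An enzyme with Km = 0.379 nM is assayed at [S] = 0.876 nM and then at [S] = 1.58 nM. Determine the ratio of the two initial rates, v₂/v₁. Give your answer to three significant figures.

1.16

The fractional saturations are [S]/(Km+[S]) = 0.876/1.255 = 0.6980 and 1.58/1.959 = 0.8065.
v₂/v₁ is just their ratio: 0.8065/0.6980 = 1.16.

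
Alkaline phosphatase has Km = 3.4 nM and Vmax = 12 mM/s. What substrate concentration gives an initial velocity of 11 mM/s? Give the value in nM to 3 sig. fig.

Rearranging v = Vmax[S]/(Km+[S]) gives [S] = Km·v/(Vmax − v).
[S] = 3.4 × 11 / (12 − 11) = 37.40/1.000 = 37.4 nM.

37.4 nM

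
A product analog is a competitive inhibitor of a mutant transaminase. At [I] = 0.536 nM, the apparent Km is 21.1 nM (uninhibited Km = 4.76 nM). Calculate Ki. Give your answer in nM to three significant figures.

Competitive: Km,app = α·Km with α = 1 + [I]/Ki.
α = Km,app/Km = 21.1/4.76 = 4.433.
Ki = [I]/(α − 1) = 0.536/3.433 = 0.156 nM.

0.156 nM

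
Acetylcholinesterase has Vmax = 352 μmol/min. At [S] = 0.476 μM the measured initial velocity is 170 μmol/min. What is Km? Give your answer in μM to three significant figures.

0.510 μM

From v = Vmax[S]/(Km+[S]), Km = [S](Vmax − v)/v.
Km = 0.476 × (352 − 170) / 170 = 86.63/170 = 0.510 μM.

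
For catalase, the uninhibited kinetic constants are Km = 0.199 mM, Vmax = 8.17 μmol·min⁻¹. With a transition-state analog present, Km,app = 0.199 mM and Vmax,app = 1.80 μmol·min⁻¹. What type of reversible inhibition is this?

Vmax decreases (8.17 → 1.80 μmol·min⁻¹) while Km is unchanged — pure noncompetitive inhibition.

noncompetitive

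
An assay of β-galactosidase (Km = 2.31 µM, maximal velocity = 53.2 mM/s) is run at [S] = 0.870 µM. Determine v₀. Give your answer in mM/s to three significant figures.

14.6 mM/s

[S]/(Km+[S]) = 0.870/3.180 = 0.2736, the fractional saturation.
v = 0.2736 × Vmax = 0.2736 × 53.2 = 14.6 mM/s.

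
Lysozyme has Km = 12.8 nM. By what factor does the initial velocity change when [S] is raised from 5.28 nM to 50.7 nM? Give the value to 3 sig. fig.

2.73

Since Vmax cancels, v₂/v₁ = [S]₂(Km+[S]₁) / [S]₁(Km+[S]₂).
= 50.7×(12.8+5.28) / (5.28×(12.8+50.7)) = 916.7/335.3 = 2.73.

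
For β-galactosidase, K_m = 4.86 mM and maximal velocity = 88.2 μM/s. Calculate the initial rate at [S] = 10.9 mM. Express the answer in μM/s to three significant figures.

61.0 μM/s

[S]/(Km+[S]) = 10.9/15.76 = 0.6916, the fractional saturation.
v = 0.6916 × Vmax = 0.6916 × 88.2 = 61.0 μM/s.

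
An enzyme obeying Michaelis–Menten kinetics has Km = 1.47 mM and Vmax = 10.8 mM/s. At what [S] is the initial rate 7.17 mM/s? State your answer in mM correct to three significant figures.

2.90 mM

Rearranging v = Vmax[S]/(Km+[S]) gives [S] = Km·v/(Vmax − v).
[S] = 1.47 × 7.17 / (10.8 − 7.17) = 10.54/3.630 = 2.90 mM.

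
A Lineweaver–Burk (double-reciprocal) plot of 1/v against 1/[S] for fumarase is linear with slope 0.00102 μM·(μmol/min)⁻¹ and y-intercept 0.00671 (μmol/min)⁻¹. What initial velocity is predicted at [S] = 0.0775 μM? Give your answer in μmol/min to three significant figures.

The y-intercept is 1/Vmax, so Vmax = 1/0.00671 = 149 μmol/min.
The slope is Km/Vmax, so Km = 0.00102 × 149 = 0.152 μM.
Then v = 149 × 0.0775/(0.152 + 0.0775) = 50.3 μmol/min.

50.3 μmol/min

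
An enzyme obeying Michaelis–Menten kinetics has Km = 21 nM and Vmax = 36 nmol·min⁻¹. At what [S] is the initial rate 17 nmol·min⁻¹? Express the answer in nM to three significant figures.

The required fractional saturation is v/Vmax = 17/36 = 0.4722.
Then [S]/(Km+[S]) = 0.4722 ⇒ [S] = 21 × 0.4722/(1 − 0.4722) = 18.8 nM.

18.8 nM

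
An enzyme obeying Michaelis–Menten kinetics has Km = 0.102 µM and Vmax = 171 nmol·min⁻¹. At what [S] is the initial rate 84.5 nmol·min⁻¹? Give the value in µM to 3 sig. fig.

0.0996 µM

Rearranging v = Vmax[S]/(Km+[S]) gives [S] = Km·v/(Vmax − v).
[S] = 0.102 × 84.5 / (171 − 84.5) = 8.619/86.50 = 0.0996 µM.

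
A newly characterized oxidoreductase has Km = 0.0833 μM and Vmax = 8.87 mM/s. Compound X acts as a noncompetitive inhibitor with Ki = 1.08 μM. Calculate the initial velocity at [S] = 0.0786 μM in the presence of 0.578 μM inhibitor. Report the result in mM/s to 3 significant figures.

2.81 mM/s

With α = 1 + [I]/Ki = 1 + 0.578/1.08 = 1.535, the noncompetitive rate law is v = (Vmax/α)·[S] / (Km + [S]).
v = (8.87/1.535)×0.0786 / (0.0833 + 0.0786) = 0.4541/0.1619 = 2.81 mM/s.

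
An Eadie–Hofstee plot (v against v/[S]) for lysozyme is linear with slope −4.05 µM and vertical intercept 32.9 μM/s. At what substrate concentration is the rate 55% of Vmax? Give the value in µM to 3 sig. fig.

4.95 µM

The Eadie–Hofstee slope gives Km = 4.05 µM (slope = −Km).
v/Vmax = [S]/(Km+[S]) = 0.55 ⇒ [S] = Km·0.55/(1−0.55) = 4.05 × 1.222 = 4.95 µM.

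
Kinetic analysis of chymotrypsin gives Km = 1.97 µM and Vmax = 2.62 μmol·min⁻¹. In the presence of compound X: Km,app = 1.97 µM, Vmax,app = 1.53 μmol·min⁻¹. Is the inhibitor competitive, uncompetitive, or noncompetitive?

Vmax decreases (2.62 → 1.53 μmol·min⁻¹) while Km is unchanged — pure noncompetitive inhibition.

noncompetitive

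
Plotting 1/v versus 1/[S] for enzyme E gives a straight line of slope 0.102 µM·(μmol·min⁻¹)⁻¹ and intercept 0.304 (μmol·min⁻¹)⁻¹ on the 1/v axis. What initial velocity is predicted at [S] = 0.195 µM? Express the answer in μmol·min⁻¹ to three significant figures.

The y-intercept is 1/Vmax, so Vmax = 1/0.304 = 3.29 μmol·min⁻¹.
The slope is Km/Vmax, so Km = 0.102 × 3.29 = 0.336 µM.
Then v = 3.29 × 0.195/(0.336 + 0.195) = 1.21 μmol·min⁻¹.

1.21 μmol·min⁻¹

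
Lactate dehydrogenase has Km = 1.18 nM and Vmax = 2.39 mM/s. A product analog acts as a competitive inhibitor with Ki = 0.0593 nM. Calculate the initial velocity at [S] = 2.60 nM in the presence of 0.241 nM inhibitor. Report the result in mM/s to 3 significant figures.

0.725 mM/s

With α = 1 + [I]/Ki = 1 + 0.241/0.0593 = 5.064, the competitive rate law is v = Vmax[S] / (αKm + [S]).
v = 2.39×2.60 / (5.064×1.18 + 2.60) = 6.214/8.576 = 0.725 mM/s.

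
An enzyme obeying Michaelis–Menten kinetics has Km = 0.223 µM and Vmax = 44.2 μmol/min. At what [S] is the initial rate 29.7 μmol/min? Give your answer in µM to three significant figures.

0.457 µM

The required fractional saturation is v/Vmax = 29.7/44.2 = 0.6719.
Then [S]/(Km+[S]) = 0.6719 ⇒ [S] = 0.223 × 0.6719/(1 − 0.6719) = 0.457 µM.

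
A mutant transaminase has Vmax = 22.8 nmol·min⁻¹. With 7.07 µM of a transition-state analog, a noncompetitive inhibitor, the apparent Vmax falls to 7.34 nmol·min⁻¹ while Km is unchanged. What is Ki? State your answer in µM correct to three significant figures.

Noncompetitive: Vmax,app = Vmax/α with α = 1 + [I]/Ki.
α = Vmax/Vmax,app = 22.8/7.34 = 3.106.
Ki = [I]/(α − 1) = 7.07/2.106 = 3.36 µM.

3.36 µM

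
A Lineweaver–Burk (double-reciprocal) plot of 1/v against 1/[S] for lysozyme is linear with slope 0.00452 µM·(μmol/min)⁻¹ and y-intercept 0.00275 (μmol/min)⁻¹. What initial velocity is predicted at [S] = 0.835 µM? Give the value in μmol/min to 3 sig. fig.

123 μmol/min

The y-intercept is 1/Vmax, so Vmax = 1/0.00275 = 364 μmol/min.
The slope is Km/Vmax, so Km = 0.00452 × 364 = 1.64 µM.
Then v = 364 × 0.835/(1.64 + 0.835) = 123 μmol/min.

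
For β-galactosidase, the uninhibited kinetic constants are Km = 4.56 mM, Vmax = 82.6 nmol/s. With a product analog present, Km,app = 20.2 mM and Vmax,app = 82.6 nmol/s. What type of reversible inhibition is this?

Km increases (4.56 → 20.2 mM) while Vmax is unchanged — the hallmark of competitive inhibition.

competitive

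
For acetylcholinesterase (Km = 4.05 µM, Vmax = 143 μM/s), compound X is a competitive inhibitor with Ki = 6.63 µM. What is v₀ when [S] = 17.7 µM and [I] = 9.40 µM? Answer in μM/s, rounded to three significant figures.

92.1 μM/s

α = 1 + [I]/Ki = 1 + 9.40/6.63 = 2.418.
For a competitive inhibitor, Vmax is unchanged and the apparent Km becomes α·Km: Km,app = 9.79 µM, Vmax,app = 143 μM/s.
v = Vmax,app·[S]/(Km,app + [S]) = 143 × 17.7/(9.79 + 17.7) = 92.1 μM/s.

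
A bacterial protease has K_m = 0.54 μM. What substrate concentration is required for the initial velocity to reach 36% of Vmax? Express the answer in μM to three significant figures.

0.304 μM

v/Vmax = [S]/(Km+[S]) = 0.36, so [S] = Km·0.36/(1 − 0.36) = 0.54 × 0.5625.
[S] = 0.304 μM.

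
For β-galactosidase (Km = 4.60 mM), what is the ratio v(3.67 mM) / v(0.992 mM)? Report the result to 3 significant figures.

2.50

The fractional saturations are [S]/(Km+[S]) = 0.992/5.592 = 0.1774 and 3.67/8.270 = 0.4438.
v₂/v₁ is just their ratio: 0.4438/0.1774 = 2.50.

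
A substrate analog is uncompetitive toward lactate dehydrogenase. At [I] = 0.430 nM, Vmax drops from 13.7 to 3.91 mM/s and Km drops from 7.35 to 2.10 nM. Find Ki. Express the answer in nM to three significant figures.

0.172 nM

Uncompetitive: Vmax,app = Vmax/α (and Km,app = Km/α) with α = 1 + [I]/Ki.
α = Vmax/Vmax,app = 13.7/3.91 = 3.504.
Since α = 1 + [I]/Ki, [I]/Ki = 3.504 − 1 = 2.504 and Ki = 0.430/2.504 = 0.172 nM.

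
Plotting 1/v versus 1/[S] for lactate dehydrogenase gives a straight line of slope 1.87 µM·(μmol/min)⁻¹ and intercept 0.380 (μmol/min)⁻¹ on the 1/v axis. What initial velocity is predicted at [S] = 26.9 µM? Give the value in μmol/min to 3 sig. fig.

2.22 μmol/min

The y-intercept is 1/Vmax, so Vmax = 1/0.380 = 2.63 μmol/min.
The slope is Km/Vmax, so Km = 1.87 × 2.63 = 4.92 µM.
Then v = 2.63 × 26.9/(4.92 + 26.9) = 2.22 μmol/min.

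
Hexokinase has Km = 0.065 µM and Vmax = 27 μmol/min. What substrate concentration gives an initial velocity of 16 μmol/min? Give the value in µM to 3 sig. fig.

0.0945 µM

Rearranging v = Vmax[S]/(Km+[S]) gives [S] = Km·v/(Vmax − v).
[S] = 0.065 × 16 / (27 − 16) = 1.040/11.00 = 0.0945 µM.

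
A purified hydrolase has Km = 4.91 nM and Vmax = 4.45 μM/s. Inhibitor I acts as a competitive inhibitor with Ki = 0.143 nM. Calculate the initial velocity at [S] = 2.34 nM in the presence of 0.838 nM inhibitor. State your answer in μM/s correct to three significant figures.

With α = 1 + [I]/Ki = 1 + 0.838/0.143 = 6.860, the competitive rate law is v = Vmax[S] / (αKm + [S]).
v = 4.45×2.34 / (6.860×4.91 + 2.34) = 10.41/36.02 = 0.289 μM/s.

0.289 μM/s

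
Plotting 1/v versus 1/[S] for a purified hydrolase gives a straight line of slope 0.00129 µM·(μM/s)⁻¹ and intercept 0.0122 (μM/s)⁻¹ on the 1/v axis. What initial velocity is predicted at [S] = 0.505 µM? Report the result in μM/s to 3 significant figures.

67.8 μM/s

The y-intercept is 1/Vmax, so Vmax = 1/0.0122 = 82.0 μM/s.
The slope is Km/Vmax, so Km = 0.00129 × 82.0 = 0.106 µM.
Then v = 82.0 × 0.505/(0.106 + 0.505) = 67.8 μM/s.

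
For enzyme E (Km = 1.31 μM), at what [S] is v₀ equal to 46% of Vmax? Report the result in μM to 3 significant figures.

v/Vmax = [S]/(Km+[S]) = 0.46, so [S] = Km·0.46/(1 − 0.46) = 1.31 × 0.8519.
[S] = 1.12 μM.

1.12 μM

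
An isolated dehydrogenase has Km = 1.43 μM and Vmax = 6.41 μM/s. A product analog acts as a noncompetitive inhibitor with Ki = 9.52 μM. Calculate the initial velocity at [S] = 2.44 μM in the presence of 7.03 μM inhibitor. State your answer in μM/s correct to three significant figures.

α = 1 + [I]/Ki = 1 + 7.03/9.52 = 1.738.
For a noncompetitive inhibitor, Vmax is reduced to Vmax/α while Km is unchanged: Km,app = 1.43 μM, Vmax,app = 3.69 μM/s.
v = Vmax,app·[S]/(Km,app + [S]) = 3.69 × 2.44/(1.43 + 2.44) = 2.32 μM/s.

2.32 μM/s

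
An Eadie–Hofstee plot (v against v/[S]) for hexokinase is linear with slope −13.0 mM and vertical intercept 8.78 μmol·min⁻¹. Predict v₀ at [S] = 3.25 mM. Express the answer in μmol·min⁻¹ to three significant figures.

1.76 μmol·min⁻¹

In the Eadie–Hofstee form v = Vmax − Km·(v/[S]), the slope is −Km and the intercept is Vmax, so Km = 13.0 mM and Vmax = 8.78 μmol·min⁻¹.
v = 8.78 × 3.25/(13.0 + 3.25) = 1.76 μmol·min⁻¹.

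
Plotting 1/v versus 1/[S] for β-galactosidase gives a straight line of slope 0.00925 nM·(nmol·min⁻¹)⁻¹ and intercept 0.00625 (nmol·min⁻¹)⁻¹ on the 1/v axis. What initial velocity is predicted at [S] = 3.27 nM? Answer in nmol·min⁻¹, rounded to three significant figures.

The y-intercept is 1/Vmax, so Vmax = 1/0.00625 = 160 nmol·min⁻¹.
The slope is Km/Vmax, so Km = 0.00925 × 160 = 1.48 nM.
Then v = 160 × 3.27/(1.48 + 3.27) = 110 nmol·min⁻¹.

110 nmol·min⁻¹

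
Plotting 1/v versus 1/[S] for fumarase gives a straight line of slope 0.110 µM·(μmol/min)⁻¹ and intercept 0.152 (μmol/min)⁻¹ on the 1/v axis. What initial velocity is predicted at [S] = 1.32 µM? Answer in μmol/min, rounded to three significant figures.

4.25 μmol/min

The y-intercept is 1/Vmax, so Vmax = 1/0.152 = 6.58 μmol/min.
The slope is Km/Vmax, so Km = 0.110 × 6.58 = 0.724 µM.
Then v = 6.58 × 1.32/(0.724 + 1.32) = 4.25 μmol/min.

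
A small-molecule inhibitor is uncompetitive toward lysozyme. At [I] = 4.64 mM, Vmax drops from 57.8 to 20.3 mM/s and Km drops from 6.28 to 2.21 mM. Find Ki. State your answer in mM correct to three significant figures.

Uncompetitive: Vmax,app = Vmax/α (and Km,app = Km/α) with α = 1 + [I]/Ki.
α = Vmax/Vmax,app = 57.8/20.3 = 2.847.
Ki = [I]/(α − 1) = 4.64/1.847 = 2.51 mM.

2.51 mM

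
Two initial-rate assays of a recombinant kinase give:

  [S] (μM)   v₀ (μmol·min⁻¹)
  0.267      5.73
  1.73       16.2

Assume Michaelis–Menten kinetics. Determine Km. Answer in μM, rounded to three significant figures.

From v = Vmax[S]/(Km+[S]), each point gives Vmax = v(Km+[S])/[S].
Equating: 5.73(Km+0.267)/0.267 = 16.2(Km+1.73)/1.73.
21.46·Km + 5.73 = 9.364·Km + 16.2, so (21.46 − 9.364)·Km = 16.2 − 5.73.
Km = 10.47/12.10 = 0.866 μM; then Vmax = 5.73(0.866+0.267)/0.267 = 24.3 μmol·min⁻¹.

0.866 μM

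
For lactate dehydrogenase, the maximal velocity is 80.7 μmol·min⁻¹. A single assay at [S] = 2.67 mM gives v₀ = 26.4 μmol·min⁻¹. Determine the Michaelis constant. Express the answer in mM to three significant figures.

5.49 mM

From v = Vmax[S]/(Km+[S]), Km = [S](Vmax − v)/v.
Km = 2.67 × (80.7 − 26.4) / 26.4 = 145.0/26.4 = 5.49 mM.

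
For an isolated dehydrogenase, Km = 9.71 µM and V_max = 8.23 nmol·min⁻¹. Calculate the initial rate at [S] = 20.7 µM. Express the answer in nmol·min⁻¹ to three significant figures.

5.60 nmol·min⁻¹

[S]/(Km+[S]) = 20.7/30.41 = 0.6807, the fractional saturation.
v = 0.6807 × Vmax = 0.6807 × 8.23 = 5.60 nmol·min⁻¹.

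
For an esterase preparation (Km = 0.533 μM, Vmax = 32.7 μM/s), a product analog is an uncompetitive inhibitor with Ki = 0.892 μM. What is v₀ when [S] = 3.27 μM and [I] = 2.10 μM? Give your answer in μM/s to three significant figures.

9.30 μM/s

α = 1 + [I]/Ki = 1 + 2.10/0.892 = 3.354.
For an uncompetitive inhibitor, both parameters are divided by α, giving Vmax/α and Km/α: Km,app = 0.159 μM, Vmax,app = 9.75 μM/s.
v = Vmax,app·[S]/(Km,app + [S]) = 9.75 × 3.27/(0.159 + 3.27) = 9.30 μM/s.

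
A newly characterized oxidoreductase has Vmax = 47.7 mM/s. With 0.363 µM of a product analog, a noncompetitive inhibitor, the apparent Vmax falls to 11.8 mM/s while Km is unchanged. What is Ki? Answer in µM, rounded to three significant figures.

Noncompetitive: Vmax,app = Vmax/α with α = 1 + [I]/Ki.
α = Vmax/Vmax,app = 47.7/11.8 = 4.042.
Ki = [I]/(α − 1) = 0.363/3.042 = 0.119 µM.

0.119 µM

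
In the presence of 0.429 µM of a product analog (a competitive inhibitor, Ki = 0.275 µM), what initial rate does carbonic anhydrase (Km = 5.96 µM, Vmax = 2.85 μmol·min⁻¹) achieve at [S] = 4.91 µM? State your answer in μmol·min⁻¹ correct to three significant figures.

With α = 1 + [I]/Ki = 1 + 0.429/0.275 = 2.560, the competitive rate law is v = Vmax[S] / (αKm + [S]).
v = 2.85×4.91 / (2.560×5.96 + 4.91) = 13.99/20.17 = 0.694 μmol·min⁻¹.

0.694 μmol·min⁻¹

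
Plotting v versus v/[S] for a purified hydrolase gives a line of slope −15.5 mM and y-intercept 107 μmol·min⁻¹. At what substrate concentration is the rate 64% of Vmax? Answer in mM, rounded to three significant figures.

27.6 mM

The Eadie–Hofstee slope gives Km = 15.5 mM (slope = −Km).
v/Vmax = [S]/(Km+[S]) = 0.64 ⇒ [S] = Km·0.64/(1−0.64) = 15.5 × 1.778 = 27.6 mM.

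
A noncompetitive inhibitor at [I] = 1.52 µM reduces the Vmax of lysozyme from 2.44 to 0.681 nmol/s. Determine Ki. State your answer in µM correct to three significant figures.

0.588 µM

Noncompetitive: Vmax,app = Vmax/α with α = 1 + [I]/Ki.
α = Vmax/Vmax,app = 2.44/0.681 = 3.583.
Ki = [I]/(α − 1) = 1.52/2.583 = 0.588 µM.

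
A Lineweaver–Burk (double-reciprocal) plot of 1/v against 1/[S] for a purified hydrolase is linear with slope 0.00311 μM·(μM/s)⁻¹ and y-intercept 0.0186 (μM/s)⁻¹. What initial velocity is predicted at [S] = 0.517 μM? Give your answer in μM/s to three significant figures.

The y-intercept is 1/Vmax, so Vmax = 1/0.0186 = 53.8 μM/s.
The slope is Km/Vmax, so Km = 0.00311 × 53.8 = 0.167 μM.
Then v = 53.8 × 0.517/(0.167 + 0.517) = 40.6 μM/s.

40.6 μM/s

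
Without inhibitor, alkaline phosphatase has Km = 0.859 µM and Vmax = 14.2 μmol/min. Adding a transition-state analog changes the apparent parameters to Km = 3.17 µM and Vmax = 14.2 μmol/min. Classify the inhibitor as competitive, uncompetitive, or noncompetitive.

competitive

Km increases (0.859 → 3.17 µM) while Vmax is unchanged — the hallmark of competitive inhibition.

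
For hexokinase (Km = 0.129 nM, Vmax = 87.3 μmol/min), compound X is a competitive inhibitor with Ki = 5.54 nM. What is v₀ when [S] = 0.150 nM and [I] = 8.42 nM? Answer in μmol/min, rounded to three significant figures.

α = 1 + [I]/Ki = 1 + 8.42/5.54 = 2.520.
For a competitive inhibitor, Vmax is unchanged and the apparent Km becomes α·Km: Km,app = 0.325 nM, Vmax,app = 87.3 μmol/min.
v = Vmax,app·[S]/(Km,app + [S]) = 87.3 × 0.150/(0.325 + 0.150) = 27.6 μmol/min.

27.6 μmol/min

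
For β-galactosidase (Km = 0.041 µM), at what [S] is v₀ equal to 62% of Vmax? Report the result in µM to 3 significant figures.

0.0669 µM

v/Vmax = [S]/(Km+[S]) = 0.62, so [S] = Km·0.62/(1 − 0.62) = 0.041 × 1.632.
[S] = 0.0669 µM.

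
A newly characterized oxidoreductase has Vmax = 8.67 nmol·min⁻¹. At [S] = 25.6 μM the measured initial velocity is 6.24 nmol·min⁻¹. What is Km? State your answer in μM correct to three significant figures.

v/Vmax = 6.24/8.67 = 0.7197 = [S]/(Km+[S]).
So Km + [S] = [S]/0.7197 = 35.57 μM, giving Km = 35.57 − 25.6 = 9.97 μM.

9.97 μM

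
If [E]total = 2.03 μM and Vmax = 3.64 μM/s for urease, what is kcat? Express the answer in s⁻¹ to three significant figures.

kcat = Vmax/[E]total = 3.64 μM/s / 2.03 μM = 1.79 s⁻¹.

1.79 s⁻¹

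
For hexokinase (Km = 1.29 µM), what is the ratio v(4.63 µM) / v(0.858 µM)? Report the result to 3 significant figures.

The fractional saturations are [S]/(Km+[S]) = 0.858/2.148 = 0.3994 and 4.63/5.920 = 0.7821.
v₂/v₁ is just their ratio: 0.7821/0.3994 = 1.96.

1.96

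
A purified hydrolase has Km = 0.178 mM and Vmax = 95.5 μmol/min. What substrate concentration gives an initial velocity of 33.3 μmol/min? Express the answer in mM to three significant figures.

0.0953 mM

Rearranging v = Vmax[S]/(Km+[S]) gives [S] = Km·v/(Vmax − v).
[S] = 0.178 × 33.3 / (95.5 − 33.3) = 5.927/62.20 = 0.0953 mM.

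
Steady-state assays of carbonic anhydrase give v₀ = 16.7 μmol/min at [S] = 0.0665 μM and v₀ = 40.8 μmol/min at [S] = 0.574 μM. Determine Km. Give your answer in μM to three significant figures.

0.134 μM

In reciprocal form, 1/v = (Km/Vmax)·(1/[S]) + 1/Vmax. The two points give (1/[S], 1/v) = (15.04, 0.05988) and (1.742, 0.02451).
Slope = (0.05988 − 0.02451)/(15.04 − 1.742) = 0.002660; intercept = 0.05988 − 0.002660×15.04 = 0.01988.
Vmax = 1/intercept = 50.3 μmol/min; Km = slope × Vmax = 0.002660 × 50.3 = 0.134 μM.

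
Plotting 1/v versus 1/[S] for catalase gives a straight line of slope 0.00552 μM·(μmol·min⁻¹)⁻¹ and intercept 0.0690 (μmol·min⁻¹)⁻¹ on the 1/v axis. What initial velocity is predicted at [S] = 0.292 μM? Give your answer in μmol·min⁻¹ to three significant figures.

11.4 μmol·min⁻¹

The y-intercept is 1/Vmax, so Vmax = 1/0.0690 = 14.5 μmol·min⁻¹.
The slope is Km/Vmax, so Km = 0.00552 × 14.5 = 0.0800 μM.
Then v = 14.5 × 0.292/(0.0800 + 0.292) = 11.4 μmol·min⁻¹.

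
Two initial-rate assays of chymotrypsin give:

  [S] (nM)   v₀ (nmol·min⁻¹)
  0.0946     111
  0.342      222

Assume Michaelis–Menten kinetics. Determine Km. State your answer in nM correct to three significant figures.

From v = Vmax[S]/(Km+[S]), each point gives Vmax = v(Km+[S])/[S].
Equating: 111(Km+0.0946)/0.0946 = 222(Km+0.342)/0.342.
1173·Km + 111 = 649.1·Km + 222, so (1173 − 649.1)·Km = 222 − 111.
Km = 111.0/524.2 = 0.212 nM; then Vmax = 111(0.212+0.0946)/0.0946 = 359 nmol·min⁻¹.

0.212 nM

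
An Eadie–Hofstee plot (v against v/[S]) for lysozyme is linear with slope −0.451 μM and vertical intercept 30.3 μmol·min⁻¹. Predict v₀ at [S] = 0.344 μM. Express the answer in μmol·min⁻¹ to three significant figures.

In the Eadie–Hofstee form v = Vmax − Km·(v/[S]), the slope is −Km and the intercept is Vmax, so Km = 0.451 μM and Vmax = 30.3 μmol·min⁻¹.
v = 30.3 × 0.344/(0.451 + 0.344) = 13.1 μmol·min⁻¹.

13.1 μmol·min⁻¹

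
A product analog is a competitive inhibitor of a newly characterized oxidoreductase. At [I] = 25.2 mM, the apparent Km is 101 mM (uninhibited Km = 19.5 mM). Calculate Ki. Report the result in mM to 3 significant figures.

6.03 mM

Competitive: Km,app = α·Km with α = 1 + [I]/Ki.
α = Km,app/Km = 101/19.5 = 5.179.
Since α = 1 + [I]/Ki, [I]/Ki = 5.179 − 1 = 4.179 and Ki = 25.2/4.179 = 6.03 mM.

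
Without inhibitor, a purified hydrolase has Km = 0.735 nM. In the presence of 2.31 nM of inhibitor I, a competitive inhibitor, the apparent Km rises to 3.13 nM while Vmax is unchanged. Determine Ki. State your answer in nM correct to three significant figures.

Competitive: Km,app = α·Km with α = 1 + [I]/Ki.
α = Km,app/Km = 3.13/0.735 = 4.259.
Since α = 1 + [I]/Ki, [I]/Ki = 4.259 − 1 = 3.259 and Ki = 2.31/3.259 = 0.709 nM.

0.709 nM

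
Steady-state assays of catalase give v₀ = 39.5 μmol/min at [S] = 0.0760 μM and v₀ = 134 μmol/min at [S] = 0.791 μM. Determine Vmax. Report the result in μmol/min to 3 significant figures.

180 μmol/min

In reciprocal form, 1/v = (Km/Vmax)·(1/[S]) + 1/Vmax. The two points give (1/[S], 1/v) = (13.16, 0.02532) and (1.264, 0.007463).
Slope = (0.02532 − 0.007463)/(13.16 − 1.264) = 0.001501; intercept = 0.02532 − 0.001501×13.16 = 0.005565.
Vmax = 1/intercept = 180 μmol/min; Km = slope × Vmax = 0.001501 × 180 = 0.270 μM.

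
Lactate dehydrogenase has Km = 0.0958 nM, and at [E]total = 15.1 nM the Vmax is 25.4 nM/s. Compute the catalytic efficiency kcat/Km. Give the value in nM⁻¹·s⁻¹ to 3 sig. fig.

kcat = Vmax/[E]total = 25.4/15.1 = 1.68 s⁻¹.
kcat/Km = 1.68/0.0958 = 17.6 nM⁻¹·s⁻¹.

17.6 nM⁻¹·s⁻¹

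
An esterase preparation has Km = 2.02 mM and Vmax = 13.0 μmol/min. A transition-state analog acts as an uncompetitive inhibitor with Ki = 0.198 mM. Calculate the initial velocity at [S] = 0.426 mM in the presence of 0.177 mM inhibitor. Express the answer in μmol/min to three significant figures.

1.96 μmol/min

With α = 1 + [I]/Ki = 1 + 0.177/0.198 = 1.894, the uncompetitive rate law is v = (Vmax/α)·[S] / (Km/α + [S]).
v = (13.0/1.894)×0.426 / (2.02/1.894 + 0.426) = 2.924/1.493 = 1.96 μmol/min.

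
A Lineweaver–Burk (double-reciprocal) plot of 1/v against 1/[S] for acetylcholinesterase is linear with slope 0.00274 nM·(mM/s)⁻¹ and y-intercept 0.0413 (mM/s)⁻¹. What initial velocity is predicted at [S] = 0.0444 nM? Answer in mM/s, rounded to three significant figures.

9.71 mM/s

The y-intercept is 1/Vmax, so Vmax = 1/0.0413 = 24.2 mM/s.
The slope is Km/Vmax, so Km = 0.00274 × 24.2 = 0.0663 nM.
Then v = 24.2 × 0.0444/(0.0663 + 0.0444) = 9.71 mM/s.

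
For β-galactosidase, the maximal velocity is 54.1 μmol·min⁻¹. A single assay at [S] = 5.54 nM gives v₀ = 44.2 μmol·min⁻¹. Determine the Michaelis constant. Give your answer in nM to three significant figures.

v/Vmax = 44.2/54.1 = 0.8170 = [S]/(Km+[S]).
So Km + [S] = [S]/0.8170 = 6.781 nM, giving Km = 6.781 − 5.54 = 1.24 nM.

1.24 nM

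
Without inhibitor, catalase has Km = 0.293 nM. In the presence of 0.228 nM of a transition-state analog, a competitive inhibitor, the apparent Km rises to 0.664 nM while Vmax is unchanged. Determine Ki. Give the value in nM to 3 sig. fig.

Competitive: Km,app = α·Km with α = 1 + [I]/Ki.
α = Km,app/Km = 0.664/0.293 = 2.266.
Since α = 1 + [I]/Ki, [I]/Ki = 2.266 − 1 = 1.266 and Ki = 0.228/1.266 = 0.180 nM.

0.180 nM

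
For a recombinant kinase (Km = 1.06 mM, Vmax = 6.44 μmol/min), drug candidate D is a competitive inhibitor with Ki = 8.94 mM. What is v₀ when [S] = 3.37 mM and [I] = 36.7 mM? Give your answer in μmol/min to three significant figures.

With α = 1 + [I]/Ki = 1 + 36.7/8.94 = 5.105, the competitive rate law is v = Vmax[S] / (αKm + [S]).
v = 6.44×3.37 / (5.105×1.06 + 3.37) = 21.70/8.781 = 2.47 μmol/min.

2.47 μmol/min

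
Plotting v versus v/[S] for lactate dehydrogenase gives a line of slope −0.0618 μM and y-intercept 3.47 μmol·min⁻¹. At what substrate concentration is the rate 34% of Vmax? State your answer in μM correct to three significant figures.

0.0318 μM

The Eadie–Hofstee slope gives Km = 0.0618 μM (slope = −Km).
v/Vmax = [S]/(Km+[S]) = 0.34 ⇒ [S] = Km·0.34/(1−0.34) = 0.0618 × 0.5152 = 0.0318 μM.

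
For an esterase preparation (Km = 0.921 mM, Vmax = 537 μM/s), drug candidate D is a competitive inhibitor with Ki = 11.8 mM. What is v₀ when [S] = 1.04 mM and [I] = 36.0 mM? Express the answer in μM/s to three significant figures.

α = 1 + [I]/Ki = 1 + 36.0/11.8 = 4.051.
For a competitive inhibitor, Vmax is unchanged and the apparent Km becomes α·Km: Km,app = 3.73 mM, Vmax,app = 537 μM/s.
v = Vmax,app·[S]/(Km,app + [S]) = 537 × 1.04/(3.73 + 1.04) = 117 μM/s.

117 μM/s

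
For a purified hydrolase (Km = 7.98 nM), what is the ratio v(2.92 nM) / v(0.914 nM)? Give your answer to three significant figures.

Since Vmax cancels, v₂/v₁ = [S]₂(Km+[S]₁) / [S]₁(Km+[S]₂).
= 2.92×(7.98+0.914) / (0.914×(7.98+2.92)) = 25.97/9.963 = 2.61.

2.61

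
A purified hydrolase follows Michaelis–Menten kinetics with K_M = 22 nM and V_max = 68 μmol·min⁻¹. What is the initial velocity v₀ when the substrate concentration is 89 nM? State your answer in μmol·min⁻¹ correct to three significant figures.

[S]/(Km+[S]) = 89/111.0 = 0.8018, the fractional saturation.
v = 0.8018 × Vmax = 0.8018 × 68 = 54.5 μmol·min⁻¹.

54.5 μmol·min⁻¹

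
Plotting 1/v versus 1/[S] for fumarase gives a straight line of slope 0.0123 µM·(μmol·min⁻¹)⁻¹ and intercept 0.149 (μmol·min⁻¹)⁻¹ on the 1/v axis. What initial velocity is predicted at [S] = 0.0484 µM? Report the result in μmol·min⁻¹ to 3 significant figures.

The y-intercept is 1/Vmax, so Vmax = 1/0.149 = 6.71 μmol·min⁻¹.
The slope is Km/Vmax, so Km = 0.0123 × 6.71 = 0.0826 µM.
Then v = 6.71 × 0.0484/(0.0826 + 0.0484) = 2.48 μmol·min⁻¹.

2.48 μmol·min⁻¹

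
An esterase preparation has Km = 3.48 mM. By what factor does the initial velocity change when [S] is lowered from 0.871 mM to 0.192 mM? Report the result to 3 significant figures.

Since Vmax cancels, v₂/v₁ = [S]₂(Km+[S]₁) / [S]₁(Km+[S]₂).
= 0.192×(3.48+0.871) / (0.871×(3.48+0.192)) = 0.8354/3.198 = 0.261.

0.261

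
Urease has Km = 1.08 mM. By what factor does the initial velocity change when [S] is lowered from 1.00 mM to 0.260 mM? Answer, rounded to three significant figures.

Since Vmax cancels, v₂/v₁ = [S]₂(Km+[S]₁) / [S]₁(Km+[S]₂).
= 0.260×(1.08+1.00) / (1.00×(1.08+0.260)) = 0.5408/1.340 = 0.404.

0.404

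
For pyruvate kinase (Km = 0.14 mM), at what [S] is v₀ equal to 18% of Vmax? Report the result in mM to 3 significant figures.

v/Vmax = [S]/(Km+[S]) = 0.18, so [S] = Km·0.18/(1 − 0.18) = 0.14 × 0.2195.
[S] = 0.0307 mM.

0.0307 mM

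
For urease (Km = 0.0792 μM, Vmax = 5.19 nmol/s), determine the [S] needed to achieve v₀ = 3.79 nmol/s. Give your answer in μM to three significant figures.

Rearranging v = Vmax[S]/(Km+[S]) gives [S] = Km·v/(Vmax − v).
[S] = 0.0792 × 3.79 / (5.19 − 3.79) = 0.3002/1.400 = 0.214 μM.

0.214 μM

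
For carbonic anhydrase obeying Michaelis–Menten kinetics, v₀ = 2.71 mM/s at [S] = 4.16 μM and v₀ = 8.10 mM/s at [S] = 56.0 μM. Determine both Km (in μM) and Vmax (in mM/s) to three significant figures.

From v = Vmax[S]/(Km+[S]), each point gives Vmax = v(Km+[S])/[S].
Equating: 2.71(Km+4.16)/4.16 = 8.10(Km+56.0)/56.0.
0.6514·Km + 2.71 = 0.1446·Km + 8.10, so (0.6514 − 0.1446)·Km = 8.10 − 2.71.
Km = 5.390/0.5068 = 10.6 μM; then Vmax = 2.71(10.6+4.16)/4.16 = 9.64 mM/s.

Km = 10.6 μM; Vmax = 9.64 mM/s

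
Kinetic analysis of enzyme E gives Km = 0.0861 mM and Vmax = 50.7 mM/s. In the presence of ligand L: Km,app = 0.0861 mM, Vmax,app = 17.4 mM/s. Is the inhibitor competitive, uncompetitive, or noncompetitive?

noncompetitive

Vmax decreases (50.7 → 17.4 mM/s) while Km is unchanged — pure noncompetitive inhibition.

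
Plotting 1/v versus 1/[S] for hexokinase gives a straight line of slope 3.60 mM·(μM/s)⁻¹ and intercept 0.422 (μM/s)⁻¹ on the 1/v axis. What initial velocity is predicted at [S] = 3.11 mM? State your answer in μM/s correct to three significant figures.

The y-intercept is 1/Vmax, so Vmax = 1/0.422 = 2.37 μM/s.
The slope is Km/Vmax, so Km = 3.60 × 2.37 = 8.53 mM.
Then v = 2.37 × 3.11/(8.53 + 3.11) = 0.633 μM/s.

0.633 μM/s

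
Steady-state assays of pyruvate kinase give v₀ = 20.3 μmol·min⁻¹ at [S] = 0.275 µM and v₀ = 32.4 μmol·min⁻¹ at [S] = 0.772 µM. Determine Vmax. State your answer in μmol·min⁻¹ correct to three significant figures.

48.3 μmol·min⁻¹

From v = Vmax[S]/(Km+[S]), each point gives Vmax = v(Km+[S])/[S].
Equating: 20.3(Km+0.275)/0.275 = 32.4(Km+0.772)/0.772.
73.82·Km + 20.3 = 41.97·Km + 32.4, so (73.82 − 41.97)·Km = 32.4 − 20.3.
Km = 12.10/31.85 = 0.380 µM; then Vmax = 20.3(0.380+0.275)/0.275 = 48.3 μmol·min⁻¹.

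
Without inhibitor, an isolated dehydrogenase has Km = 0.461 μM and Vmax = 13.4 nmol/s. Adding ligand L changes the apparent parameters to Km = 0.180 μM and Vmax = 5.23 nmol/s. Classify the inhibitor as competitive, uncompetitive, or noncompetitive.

uncompetitive

Both Km and Vmax decrease by the same factor (~2.56-fold) — characteristic of uncompetitive inhibition.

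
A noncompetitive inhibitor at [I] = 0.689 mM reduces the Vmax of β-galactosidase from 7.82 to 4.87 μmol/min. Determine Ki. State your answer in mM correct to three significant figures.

1.14 mM

Noncompetitive: Vmax,app = Vmax/α with α = 1 + [I]/Ki.
α = Vmax/Vmax,app = 7.82/4.87 = 1.606.
Ki = [I]/(α − 1) = 0.689/0.6057 = 1.14 mM.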